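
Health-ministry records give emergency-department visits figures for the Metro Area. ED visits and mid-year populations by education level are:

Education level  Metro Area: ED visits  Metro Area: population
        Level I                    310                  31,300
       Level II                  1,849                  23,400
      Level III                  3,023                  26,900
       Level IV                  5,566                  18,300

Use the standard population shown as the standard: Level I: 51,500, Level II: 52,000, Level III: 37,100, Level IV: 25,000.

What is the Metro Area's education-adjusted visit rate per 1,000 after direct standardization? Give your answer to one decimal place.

Education-specific rates per 1,000 for the Metro Area: 9.904, 79.017, 112.379, 304.153.
Standard total = 165,600; weights = 0.3110, 0.3140, 0.2240, 0.1510.
Standardized rate: 0.3110×9.904 + 0.3140×79.017 + 0.2240×112.379 + 0.1510×304.153 = 98.9858 per 1,000.

99.0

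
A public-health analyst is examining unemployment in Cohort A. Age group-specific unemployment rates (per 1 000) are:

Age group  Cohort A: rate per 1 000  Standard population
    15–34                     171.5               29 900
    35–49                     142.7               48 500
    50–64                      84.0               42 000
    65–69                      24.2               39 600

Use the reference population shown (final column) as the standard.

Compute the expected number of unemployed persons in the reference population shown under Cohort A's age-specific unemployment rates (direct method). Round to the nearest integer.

Expected unemployed persons = Σ (standard pop × age-specific rate ÷ 1 000)
= 29 900×171.5/1 000 + 48 500×142.7/1 000 + 42 000×84.0/1 000 + 39 600×24.2/1 000
= 5127.85 + 6920.95 + 3528.00 + 958.32 = 16535.12.

16535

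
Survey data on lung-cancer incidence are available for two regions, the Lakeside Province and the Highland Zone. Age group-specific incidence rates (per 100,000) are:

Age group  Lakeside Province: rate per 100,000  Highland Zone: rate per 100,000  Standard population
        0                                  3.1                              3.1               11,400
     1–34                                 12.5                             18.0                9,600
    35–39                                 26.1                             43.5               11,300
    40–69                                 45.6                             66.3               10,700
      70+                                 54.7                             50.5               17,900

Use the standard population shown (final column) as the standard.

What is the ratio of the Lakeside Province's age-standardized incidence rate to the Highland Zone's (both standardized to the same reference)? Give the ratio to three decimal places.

Standard total = 60,900; weights = 0.1872, 0.1576, 0.1856, 0.1757, 0.2939.
The Lakeside Province: 0.1872×3.1 + 0.1576×12.5 + 0.1856×26.1 + 0.1757×45.6 + 0.2939×54.7 = 31.4831 per 100,000.
The Highland Zone: 0.1872×3.1 + 0.1576×18.0 + 0.1856×43.5 + 0.1757×66.3 + 0.2939×50.5 = 37.9811 per 100,000.
Ratio = 31.4831 ÷ 37.9811 = 0.82891.

0.829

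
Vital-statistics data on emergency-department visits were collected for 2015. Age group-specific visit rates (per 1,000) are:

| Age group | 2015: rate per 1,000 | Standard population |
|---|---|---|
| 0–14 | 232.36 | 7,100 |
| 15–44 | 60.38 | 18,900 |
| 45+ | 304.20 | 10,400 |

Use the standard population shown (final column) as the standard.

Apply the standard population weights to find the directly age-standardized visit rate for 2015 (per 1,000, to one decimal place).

Standard total = 36,400; weights = 0.1951, 0.5192, 0.2857.
Standardized rate: 0.1951×232.36 + 0.5192×60.38 + 0.2857×304.20 = 163.5884 per 1,000.

163.6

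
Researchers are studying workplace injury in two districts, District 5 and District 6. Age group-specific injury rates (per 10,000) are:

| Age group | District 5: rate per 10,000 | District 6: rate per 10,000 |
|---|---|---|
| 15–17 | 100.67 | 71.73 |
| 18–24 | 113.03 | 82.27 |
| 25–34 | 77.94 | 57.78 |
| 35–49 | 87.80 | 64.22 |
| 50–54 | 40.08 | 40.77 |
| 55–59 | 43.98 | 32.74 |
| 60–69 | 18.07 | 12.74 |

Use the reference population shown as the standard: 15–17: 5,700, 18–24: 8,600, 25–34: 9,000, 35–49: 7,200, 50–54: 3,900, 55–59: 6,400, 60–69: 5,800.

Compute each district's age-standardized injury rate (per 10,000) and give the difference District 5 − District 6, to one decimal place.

Standard total = 46,600; weights = 0.1223, 0.1845, 0.1931, 0.1545, 0.0837, 0.1373, 0.1245.
District 5: 0.1223×100.67 + 0.1845×113.03 + 0.1931×77.94 + 0.1545×87.80 + 0.0837×40.08 + 0.1373×43.98 + 0.1245×18.07 = 73.4353 per 10,000.
District 6: 0.1223×71.73 + 0.1845×82.27 + 0.1931×57.78 + 0.1545×64.22 + 0.0837×40.77 + 0.1373×32.74 + 0.1245×12.74 = 54.5326 per 10,000.
Difference = 73.4353 − 54.5326 = 18.9028.

18.9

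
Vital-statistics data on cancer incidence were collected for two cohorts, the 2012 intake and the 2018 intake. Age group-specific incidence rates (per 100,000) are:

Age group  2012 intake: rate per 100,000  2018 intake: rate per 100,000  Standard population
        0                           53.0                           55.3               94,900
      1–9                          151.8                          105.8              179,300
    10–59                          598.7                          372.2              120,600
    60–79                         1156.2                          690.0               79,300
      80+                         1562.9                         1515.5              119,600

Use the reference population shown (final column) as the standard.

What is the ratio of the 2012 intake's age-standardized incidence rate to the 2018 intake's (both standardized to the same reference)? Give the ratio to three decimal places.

Standard total = 593,700; weights = 0.1598, 0.3020, 0.2031, 0.1336, 0.2014.
The 2012 intake: 0.1598×53.0 + 0.3020×151.8 + 0.2031×598.7 + 0.1336×1156.2 + 0.2014×1562.9 = 645.2083 per 100,000.
The 2018 intake: 0.1598×55.3 + 0.3020×105.8 + 0.2031×372.2 + 0.1336×690.0 + 0.2014×1515.5 = 513.8555 per 100,000.
Ratio = 645.2083 ÷ 513.8555 = 1.25562.

1.256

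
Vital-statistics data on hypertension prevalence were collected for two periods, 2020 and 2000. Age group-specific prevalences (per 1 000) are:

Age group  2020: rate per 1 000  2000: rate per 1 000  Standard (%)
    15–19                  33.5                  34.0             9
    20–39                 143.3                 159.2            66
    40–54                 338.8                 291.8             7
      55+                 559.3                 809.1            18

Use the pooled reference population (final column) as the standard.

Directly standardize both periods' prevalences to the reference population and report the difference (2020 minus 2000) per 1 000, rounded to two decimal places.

Standard weights: 0.09, 0.66, 0.07, 0.18.
2020: 0.0900×33.5 + 0.6600×143.3 + 0.0700×338.8 + 0.1800×559.3 = 221.9830 per 1 000.
2000: 0.0900×34.0 + 0.6600×159.2 + 0.0700×291.8 + 0.1800×809.1 = 274.1960 per 1 000.
Difference = 221.9830 − 274.1960 = -52.2130.

-52.21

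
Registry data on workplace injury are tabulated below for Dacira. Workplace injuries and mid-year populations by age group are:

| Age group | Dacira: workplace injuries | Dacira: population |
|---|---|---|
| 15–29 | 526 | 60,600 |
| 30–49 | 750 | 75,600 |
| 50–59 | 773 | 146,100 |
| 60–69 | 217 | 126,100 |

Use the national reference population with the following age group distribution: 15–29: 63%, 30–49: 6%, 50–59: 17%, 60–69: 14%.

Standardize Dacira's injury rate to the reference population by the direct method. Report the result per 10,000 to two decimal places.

72.04

Age-specific rates per 10,000 for Dacira: 86.80, 99.21, 52.91, 17.21.
Standard weights: 0.63, 0.06, 0.17, 0.14.
Standardized rate: 0.6300×86.80 + 0.0600×99.21 + 0.1700×52.91 + 0.1400×17.21 = 72.0393 per 10,000.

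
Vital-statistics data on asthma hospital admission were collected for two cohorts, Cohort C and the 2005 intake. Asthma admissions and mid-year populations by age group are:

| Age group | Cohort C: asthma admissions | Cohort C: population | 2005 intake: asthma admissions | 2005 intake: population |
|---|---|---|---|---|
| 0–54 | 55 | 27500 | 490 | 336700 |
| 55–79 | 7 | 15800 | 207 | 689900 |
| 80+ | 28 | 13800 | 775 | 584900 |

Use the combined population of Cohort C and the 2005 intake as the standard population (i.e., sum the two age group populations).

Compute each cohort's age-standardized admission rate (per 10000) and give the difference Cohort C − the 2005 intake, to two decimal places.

4.32

Age-specific rates per 10000 for Cohort C: 20.00, 4.43, 20.29.
For the 2005 intake: 14.55, 3.00, 13.25.
Combined standard total = 1668600; weights = 0.2183, 0.4229, 0.3588.
Cohort C: 0.2183×20.00 + 0.4229×4.43 + 0.3588×20.29 = 13.5192 per 10000.
The 2005 intake: 0.2183×14.55 + 0.4229×3.00 + 0.3588×13.25 = 9.1996 per 10000.
Difference = 13.5192 − 9.1996 = 4.3195.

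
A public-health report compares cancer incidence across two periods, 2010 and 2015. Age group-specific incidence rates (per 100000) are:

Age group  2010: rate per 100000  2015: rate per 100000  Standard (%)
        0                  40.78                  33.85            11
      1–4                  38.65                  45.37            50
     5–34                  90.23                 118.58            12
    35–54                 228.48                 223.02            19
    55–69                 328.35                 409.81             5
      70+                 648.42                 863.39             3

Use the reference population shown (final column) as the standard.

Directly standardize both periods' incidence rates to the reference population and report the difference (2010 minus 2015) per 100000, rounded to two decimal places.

-15.48

Standard weights: 0.11, 0.50, 0.12, 0.19, 0.05, 0.03.
2010: 0.1100×40.78 + 0.5000×38.65 + 0.1200×90.23 + 0.1900×228.48 + 0.0500×328.35 + 0.0300×648.42 = 113.9197 per 100000.
2015: 0.1100×33.85 + 0.5000×45.37 + 0.1200×118.58 + 0.1900×223.02 + 0.0500×409.81 + 0.0300×863.39 = 129.4041 per 100000.
Difference = 113.9197 − 129.4041 = -15.4844.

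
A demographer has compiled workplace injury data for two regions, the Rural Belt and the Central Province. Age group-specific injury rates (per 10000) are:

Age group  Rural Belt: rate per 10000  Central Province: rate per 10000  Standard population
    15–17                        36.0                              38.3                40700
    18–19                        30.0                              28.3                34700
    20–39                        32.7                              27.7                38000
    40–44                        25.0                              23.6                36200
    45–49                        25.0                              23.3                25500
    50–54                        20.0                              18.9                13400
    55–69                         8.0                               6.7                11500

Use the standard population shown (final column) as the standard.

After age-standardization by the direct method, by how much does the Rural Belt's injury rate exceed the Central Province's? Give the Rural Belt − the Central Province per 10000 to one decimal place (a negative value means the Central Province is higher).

1.4

Standard total = 200000; weights = 0.2035, 0.1735, 0.1900, 0.1810, 0.1275, 0.0670, 0.0575.
The Rural Belt: 0.2035×36.0 + 0.1735×30.0 + 0.1900×32.7 + 0.1810×25.0 + 0.1275×25.0 + 0.0670×20.0 + 0.0575×8.0 = 28.2565 per 10000.
The Central Province: 0.2035×38.3 + 0.1735×28.3 + 0.1900×27.7 + 0.1810×23.6 + 0.1275×23.3 + 0.0670×18.9 + 0.0575×6.7 = 26.8610 per 10000.
Difference = 28.2565 − 26.8610 = 1.3955.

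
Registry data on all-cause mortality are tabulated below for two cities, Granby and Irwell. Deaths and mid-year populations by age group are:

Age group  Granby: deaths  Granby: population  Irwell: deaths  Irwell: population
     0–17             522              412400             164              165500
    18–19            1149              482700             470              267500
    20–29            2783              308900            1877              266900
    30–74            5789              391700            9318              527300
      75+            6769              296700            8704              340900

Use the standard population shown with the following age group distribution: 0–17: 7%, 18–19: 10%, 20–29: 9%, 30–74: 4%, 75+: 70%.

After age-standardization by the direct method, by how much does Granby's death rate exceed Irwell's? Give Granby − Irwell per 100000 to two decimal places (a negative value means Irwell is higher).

Age-specific rates per 100000 for Granby: 126.58, 238.04, 900.94, 1477.92, 2281.43.
For Irwell: 99.09, 175.70, 703.26, 1767.12, 2553.24.
Standard weights: 0.07, 0.10, 0.09, 0.04, 0.70.
Granby: 0.0700×126.58 + 0.1000×238.04 + 0.0900×900.94 + 0.0400×1477.92 + 0.7000×2281.43 = 1769.8654 per 100000.
Irwell: 0.0700×99.09 + 0.1000×175.70 + 0.0900×703.26 + 0.0400×1767.12 + 0.7000×2553.24 = 1945.7536 per 100000.
Difference = 1769.8654 − 1945.7536 = -175.8882.

-175.89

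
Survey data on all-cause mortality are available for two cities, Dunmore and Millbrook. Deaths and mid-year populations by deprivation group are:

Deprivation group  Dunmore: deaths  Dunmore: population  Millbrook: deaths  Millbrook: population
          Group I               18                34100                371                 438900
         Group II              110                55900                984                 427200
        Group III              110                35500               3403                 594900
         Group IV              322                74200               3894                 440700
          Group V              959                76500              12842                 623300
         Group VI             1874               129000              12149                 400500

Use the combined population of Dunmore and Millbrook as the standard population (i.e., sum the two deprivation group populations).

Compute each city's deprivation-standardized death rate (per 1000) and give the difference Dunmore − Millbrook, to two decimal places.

Deprivation-specific rates per 1000 for Dunmore: 0.528, 1.968, 3.099, 4.340, 12.536, 14.527.
For Millbrook: 0.845, 2.303, 5.720, 8.836, 20.603, 30.335.
Combined standard total = 3330700; weights = 0.1420, 0.1450, 0.1893, 0.1546, 0.2101, 0.1590.
Dunmore: 0.1420×0.528 + 0.1450×1.968 + 0.1893×3.099 + 0.1546×4.340 + 0.2101×12.536 + 0.1590×14.527 = 6.5611 per 1000.
Millbrook: 0.1420×0.845 + 0.1450×2.303 + 0.1893×5.720 + 0.1546×8.836 + 0.2101×20.603 + 0.1590×30.335 = 12.0541 per 1000.
Difference = 6.5611 − 12.0541 = -5.4930.

-5.49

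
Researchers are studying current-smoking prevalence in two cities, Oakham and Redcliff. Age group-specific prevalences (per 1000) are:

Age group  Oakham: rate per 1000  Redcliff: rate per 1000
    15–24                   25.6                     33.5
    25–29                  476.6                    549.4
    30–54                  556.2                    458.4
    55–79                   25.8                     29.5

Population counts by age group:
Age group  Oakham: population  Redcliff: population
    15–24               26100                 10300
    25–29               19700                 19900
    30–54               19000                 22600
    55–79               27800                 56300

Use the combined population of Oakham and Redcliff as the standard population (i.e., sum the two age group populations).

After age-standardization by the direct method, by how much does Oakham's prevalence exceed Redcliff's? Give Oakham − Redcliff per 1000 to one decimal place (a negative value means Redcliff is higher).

Combined standard total = 201700; weights = 0.1805, 0.1963, 0.2062, 0.4170.
Oakham: 0.1805×25.6 + 0.1963×476.6 + 0.2062×556.2 + 0.4170×25.8 = 223.6634 per 1000.
Redcliff: 0.1805×33.5 + 0.1963×549.4 + 0.2062×458.4 + 0.4170×29.5 = 220.7537 per 1000.
Difference = 223.6634 − 220.7537 = 2.9096.

2.9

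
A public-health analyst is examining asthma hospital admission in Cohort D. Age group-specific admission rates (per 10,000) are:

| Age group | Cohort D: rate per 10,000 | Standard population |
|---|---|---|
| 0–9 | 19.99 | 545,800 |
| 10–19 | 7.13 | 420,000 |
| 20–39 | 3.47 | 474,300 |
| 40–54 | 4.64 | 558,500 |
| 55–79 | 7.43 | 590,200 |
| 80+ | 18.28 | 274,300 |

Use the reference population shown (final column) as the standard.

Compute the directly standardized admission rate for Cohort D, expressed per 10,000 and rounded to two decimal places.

9.62

Standard total = 2,863,100; weights = 0.1906, 0.1467, 0.1657, 0.1951, 0.2061, 0.0958.
Standardized rate: 0.1906×19.99 + 0.1467×7.13 + 0.1657×3.47 + 0.1951×4.64 + 0.2061×7.43 + 0.0958×18.28 = 9.6196 per 10,000.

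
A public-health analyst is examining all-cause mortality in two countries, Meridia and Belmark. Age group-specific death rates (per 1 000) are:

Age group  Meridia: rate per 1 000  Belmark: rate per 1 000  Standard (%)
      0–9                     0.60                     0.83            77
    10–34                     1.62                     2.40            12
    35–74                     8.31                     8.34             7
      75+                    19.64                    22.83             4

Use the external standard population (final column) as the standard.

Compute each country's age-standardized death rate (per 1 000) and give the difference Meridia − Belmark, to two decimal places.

-0.40

Standard weights: 0.77, 0.12, 0.07, 0.04.
Meridia: 0.7700×0.60 + 0.1200×1.62 + 0.0700×8.31 + 0.0400×19.64 = 2.0237 per 1 000.
Belmark: 0.7700×0.83 + 0.1200×2.40 + 0.0700×8.34 + 0.0400×22.83 = 2.4241 per 1 000.
Difference = 2.0237 − 2.4241 = -0.4004.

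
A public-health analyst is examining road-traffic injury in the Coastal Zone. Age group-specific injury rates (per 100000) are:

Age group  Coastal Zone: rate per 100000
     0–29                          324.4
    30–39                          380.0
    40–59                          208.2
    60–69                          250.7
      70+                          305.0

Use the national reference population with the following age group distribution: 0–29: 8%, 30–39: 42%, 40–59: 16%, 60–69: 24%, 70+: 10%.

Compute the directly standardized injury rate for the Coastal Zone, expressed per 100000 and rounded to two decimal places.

Standard weights: 0.08, 0.42, 0.16, 0.24, 0.10.
Standardized rate: 0.0800×324.4 + 0.4200×380.0 + 0.1600×208.2 + 0.2400×250.7 + 0.1000×305.0 = 309.5320 per 100000.

309.53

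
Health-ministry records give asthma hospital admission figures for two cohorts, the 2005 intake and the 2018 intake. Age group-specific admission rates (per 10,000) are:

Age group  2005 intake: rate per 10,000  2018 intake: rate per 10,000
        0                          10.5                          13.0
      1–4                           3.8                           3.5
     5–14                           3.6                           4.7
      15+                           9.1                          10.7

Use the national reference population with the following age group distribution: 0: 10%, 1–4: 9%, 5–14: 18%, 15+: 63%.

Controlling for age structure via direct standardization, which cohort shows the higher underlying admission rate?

Standard weights: 0.10, 0.09, 0.18, 0.63.
The 2005 intake: 0.1000×10.5 + 0.0900×3.8 + 0.1800×3.6 + 0.6300×9.1 = 7.7730 per 10,000.
The 2018 intake: 0.1000×13.0 + 0.0900×3.5 + 0.1800×4.7 + 0.6300×10.7 = 9.2020 per 10,000.

2018 intake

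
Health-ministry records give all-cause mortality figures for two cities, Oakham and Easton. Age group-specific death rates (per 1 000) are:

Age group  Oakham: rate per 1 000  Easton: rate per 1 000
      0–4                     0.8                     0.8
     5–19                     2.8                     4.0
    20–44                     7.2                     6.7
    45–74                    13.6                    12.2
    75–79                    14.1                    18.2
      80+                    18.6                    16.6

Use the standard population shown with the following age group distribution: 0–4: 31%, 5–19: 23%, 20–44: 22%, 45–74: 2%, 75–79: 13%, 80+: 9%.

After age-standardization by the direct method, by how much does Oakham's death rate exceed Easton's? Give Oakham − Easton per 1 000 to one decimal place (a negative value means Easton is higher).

-0.5

Standard weights: 0.31, 0.23, 0.22, 0.02, 0.13, 0.09.
Oakham: 0.3100×0.8 + 0.2300×2.8 + 0.2200×7.2 + 0.0200×13.6 + 0.1300×14.1 + 0.0900×18.6 = 6.2550 per 1 000.
Easton: 0.3100×0.8 + 0.2300×4.0 + 0.2200×6.7 + 0.0200×12.2 + 0.1300×18.2 + 0.0900×16.6 = 6.7460 per 1 000.
Difference = 6.2550 − 6.7460 = -0.4910.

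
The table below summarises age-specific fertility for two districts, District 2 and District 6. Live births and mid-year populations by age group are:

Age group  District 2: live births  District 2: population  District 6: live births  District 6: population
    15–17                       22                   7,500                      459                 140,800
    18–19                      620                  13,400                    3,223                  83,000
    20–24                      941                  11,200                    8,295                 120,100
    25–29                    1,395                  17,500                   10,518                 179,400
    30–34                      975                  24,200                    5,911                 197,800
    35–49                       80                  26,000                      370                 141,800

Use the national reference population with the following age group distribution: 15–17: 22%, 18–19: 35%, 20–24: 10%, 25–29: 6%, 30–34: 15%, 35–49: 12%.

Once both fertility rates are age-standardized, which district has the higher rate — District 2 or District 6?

Age-specific rates per 1,000 for District 2: 2.933, 46.269, 84.018, 79.714, 40.289, 3.077.
For District 6: 3.260, 38.831, 69.067, 58.629, 29.884, 2.609.
Standard weights: 0.22, 0.35, 0.10, 0.06, 0.15, 0.12.
District 2: 0.2200×2.933 + 0.3500×46.269 + 0.1000×84.018 + 0.0600×79.714 + 0.1500×40.289 + 0.1200×3.077 = 36.4366 per 1,000.
District 6: 0.2200×3.260 + 0.3500×38.831 + 0.1000×69.067 + 0.0600×58.629 + 0.1500×29.884 + 0.1200×2.609 = 29.5283 per 1,000.

District 2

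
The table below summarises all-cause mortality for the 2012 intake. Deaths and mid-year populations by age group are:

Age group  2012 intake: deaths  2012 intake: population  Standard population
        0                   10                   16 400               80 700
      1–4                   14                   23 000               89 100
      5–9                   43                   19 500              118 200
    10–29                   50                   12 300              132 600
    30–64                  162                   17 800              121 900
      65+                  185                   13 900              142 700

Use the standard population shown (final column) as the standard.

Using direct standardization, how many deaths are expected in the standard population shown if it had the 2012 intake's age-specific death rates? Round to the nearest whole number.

3912

Age-specific rates per 100 000 for the 2012 intake: 60.98, 60.87, 220.51, 406.50, 910.11, 1330.94.
Expected deaths = Σ (standard pop × age-specific rate ÷ 100 000)
= 80 700×60.98/100 000 + 89 100×60.87/100 000 + 118 200×220.51/100 000 + 132 600×406.50/100 000 + 121 900×910.11/100 000 + 142 700×1330.94/100 000
= 49.21 + 54.23 + 260.65 + 539.02 + 1109.43 + 1899.24 = 3911.78.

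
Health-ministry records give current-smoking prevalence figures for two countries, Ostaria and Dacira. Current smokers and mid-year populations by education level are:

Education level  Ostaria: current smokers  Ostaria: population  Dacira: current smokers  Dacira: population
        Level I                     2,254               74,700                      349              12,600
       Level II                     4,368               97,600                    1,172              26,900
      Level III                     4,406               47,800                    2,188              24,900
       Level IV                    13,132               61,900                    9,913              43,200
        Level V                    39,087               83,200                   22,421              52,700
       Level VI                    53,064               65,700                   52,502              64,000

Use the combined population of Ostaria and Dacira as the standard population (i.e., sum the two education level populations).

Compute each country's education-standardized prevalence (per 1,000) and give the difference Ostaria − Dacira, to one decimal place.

4.9

Education-specific rates per 1,000 for Ostaria: 30.174, 44.754, 92.176, 212.149, 469.796, 807.671.
For Dacira: 27.698, 43.569, 87.871, 229.468, 425.446, 820.344.
Combined standard total = 655,200; weights = 0.1332, 0.1900, 0.1110, 0.1604, 0.2074, 0.1980.
Ostaria: 0.1332×30.174 + 0.1900×44.754 + 0.1110×92.176 + 0.1604×212.149 + 0.2074×469.796 + 0.1980×807.671 = 314.1091 per 1,000.
Dacira: 0.1332×27.698 + 0.1900×43.569 + 0.1110×87.871 + 0.1604×229.468 + 0.2074×425.446 + 0.1980×820.344 = 309.1642 per 1,000.
Difference = 314.1091 − 309.1642 = 4.9449.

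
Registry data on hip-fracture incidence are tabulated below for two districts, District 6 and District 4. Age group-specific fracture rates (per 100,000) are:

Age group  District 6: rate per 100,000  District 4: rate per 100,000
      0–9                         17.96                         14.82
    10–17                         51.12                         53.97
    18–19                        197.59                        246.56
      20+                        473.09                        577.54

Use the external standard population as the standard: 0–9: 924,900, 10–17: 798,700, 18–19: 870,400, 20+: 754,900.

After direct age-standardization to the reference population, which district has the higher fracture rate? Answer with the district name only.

Standard total = 3,348,900; weights = 0.2762, 0.2385, 0.2599, 0.2254.
District 6: 0.2762×17.96 + 0.2385×51.12 + 0.2599×197.59 + 0.2254×473.09 = 175.1497 per 100,000.
District 4: 0.2762×14.82 + 0.2385×53.97 + 0.2599×246.56 + 0.2254×577.54 = 211.2346 per 100,000.

District 4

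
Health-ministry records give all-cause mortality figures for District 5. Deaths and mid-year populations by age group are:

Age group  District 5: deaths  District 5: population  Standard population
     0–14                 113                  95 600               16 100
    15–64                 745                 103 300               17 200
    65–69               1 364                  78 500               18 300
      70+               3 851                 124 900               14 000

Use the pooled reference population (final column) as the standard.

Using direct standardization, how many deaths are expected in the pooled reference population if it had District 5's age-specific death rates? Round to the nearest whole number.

893

Age-specific rates per 100 000 for District 5: 118.20, 721.20, 1737.58, 3083.27.
Expected deaths = Σ (standard pop × age-specific rate ÷ 100 000)
= 16 100×118.20/100 000 + 17 200×721.20/100 000 + 18 300×1737.58/100 000 + 14 000×3083.27/100 000
= 19.03 + 124.05 + 317.98 + 431.66 = 892.71.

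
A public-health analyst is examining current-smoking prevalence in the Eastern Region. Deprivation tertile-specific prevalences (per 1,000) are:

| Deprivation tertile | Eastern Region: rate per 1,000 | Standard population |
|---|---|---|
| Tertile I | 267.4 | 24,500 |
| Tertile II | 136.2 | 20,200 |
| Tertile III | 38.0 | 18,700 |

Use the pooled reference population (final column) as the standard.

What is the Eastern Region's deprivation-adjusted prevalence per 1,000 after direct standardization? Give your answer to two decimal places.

Standard total = 63,400; weights = 0.3864, 0.3186, 0.2950.
Standardized rate: 0.3864×267.4 + 0.3186×136.2 + 0.2950×38.0 = 157.9360 per 1,000.

157.94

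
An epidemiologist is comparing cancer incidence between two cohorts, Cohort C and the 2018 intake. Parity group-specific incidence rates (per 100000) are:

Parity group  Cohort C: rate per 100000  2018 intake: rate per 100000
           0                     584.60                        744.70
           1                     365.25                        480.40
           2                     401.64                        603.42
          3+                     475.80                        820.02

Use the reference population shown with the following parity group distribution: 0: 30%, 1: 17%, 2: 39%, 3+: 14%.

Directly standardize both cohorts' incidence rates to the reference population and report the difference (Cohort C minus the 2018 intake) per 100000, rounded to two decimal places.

-194.49

Standard weights: 0.30, 0.17, 0.39, 0.14.
Cohort C: 0.3000×584.60 + 0.1700×365.25 + 0.3900×401.64 + 0.1400×475.80 = 460.7241 per 100000.
The 2018 intake: 0.3000×744.70 + 0.1700×480.40 + 0.3900×603.42 + 0.1400×820.02 = 655.2146 per 100000.
Difference = 460.7241 − 655.2146 = -194.4905.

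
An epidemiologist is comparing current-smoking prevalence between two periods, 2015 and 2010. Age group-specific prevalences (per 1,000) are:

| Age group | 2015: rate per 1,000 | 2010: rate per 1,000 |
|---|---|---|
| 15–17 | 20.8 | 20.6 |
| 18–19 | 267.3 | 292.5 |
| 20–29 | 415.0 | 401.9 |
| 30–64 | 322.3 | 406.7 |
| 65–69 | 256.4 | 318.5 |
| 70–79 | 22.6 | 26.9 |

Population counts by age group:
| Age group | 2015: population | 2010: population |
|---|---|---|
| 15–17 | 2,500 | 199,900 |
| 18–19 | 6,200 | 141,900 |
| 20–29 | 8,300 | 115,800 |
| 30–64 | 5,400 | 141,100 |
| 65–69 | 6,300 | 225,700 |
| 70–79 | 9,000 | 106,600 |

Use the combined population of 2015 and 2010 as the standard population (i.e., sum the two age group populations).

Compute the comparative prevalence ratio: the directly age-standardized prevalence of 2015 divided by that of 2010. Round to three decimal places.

Combined standard total = 968,700; weights = 0.2089, 0.1529, 0.1281, 0.1512, 0.2395, 0.1193.
2015: 0.2089×20.8 + 0.1529×267.3 + 0.1281×415.0 + 0.1512×322.3 + 0.2395×256.4 + 0.1193×22.6 = 211.2242 per 1,000.
2010: 0.2089×20.6 + 0.1529×292.5 + 0.1281×401.9 + 0.1512×406.7 + 0.2395×318.5 + 0.1193×26.9 = 241.5068 per 1,000.
Ratio = 211.2242 ÷ 241.5068 = 0.87461.

0.875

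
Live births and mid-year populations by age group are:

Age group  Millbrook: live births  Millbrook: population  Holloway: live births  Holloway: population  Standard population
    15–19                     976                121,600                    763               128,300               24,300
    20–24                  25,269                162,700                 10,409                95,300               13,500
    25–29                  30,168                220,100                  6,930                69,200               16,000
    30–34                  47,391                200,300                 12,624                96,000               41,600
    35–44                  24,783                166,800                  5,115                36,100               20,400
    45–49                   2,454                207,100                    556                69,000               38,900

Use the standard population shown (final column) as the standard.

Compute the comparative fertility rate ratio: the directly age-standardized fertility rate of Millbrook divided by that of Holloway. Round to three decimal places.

Age-specific rates per 1,000 for Millbrook: 8.026, 155.310, 137.065, 236.600, 148.579, 11.849.
For Holloway: 5.947, 109.224, 100.145, 131.500, 141.690, 8.058.
Standard total = 154,700; weights = 0.1571, 0.0873, 0.1034, 0.2689, 0.1319, 0.2515.
Millbrook: 0.1571×8.026 + 0.0873×155.310 + 0.1034×137.065 + 0.2689×236.600 + 0.1319×148.579 + 0.2515×11.849 = 115.1861 per 1,000.
Holloway: 0.1571×5.947 + 0.0873×109.224 + 0.1034×100.145 + 0.2689×131.500 + 0.1319×141.690 + 0.2515×8.058 = 76.8951 per 1,000.
Ratio = 115.1861 ÷ 76.8951 = 1.49796.

1.498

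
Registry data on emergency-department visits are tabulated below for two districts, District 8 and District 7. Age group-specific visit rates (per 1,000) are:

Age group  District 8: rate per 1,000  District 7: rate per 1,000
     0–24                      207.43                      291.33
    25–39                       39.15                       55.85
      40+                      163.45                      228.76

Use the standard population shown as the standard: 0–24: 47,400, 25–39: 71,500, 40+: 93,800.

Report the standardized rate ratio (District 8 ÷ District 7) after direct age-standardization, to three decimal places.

0.712

Standard total = 212,700; weights = 0.2228, 0.3362, 0.4410.
District 8: 0.2228×207.43 + 0.3362×39.15 + 0.4410×163.45 = 131.4669 per 1,000.
District 7: 0.2228×291.33 + 0.3362×55.85 + 0.4410×228.76 = 184.5792 per 1,000.
Ratio = 131.4669 ÷ 184.5792 = 0.71225.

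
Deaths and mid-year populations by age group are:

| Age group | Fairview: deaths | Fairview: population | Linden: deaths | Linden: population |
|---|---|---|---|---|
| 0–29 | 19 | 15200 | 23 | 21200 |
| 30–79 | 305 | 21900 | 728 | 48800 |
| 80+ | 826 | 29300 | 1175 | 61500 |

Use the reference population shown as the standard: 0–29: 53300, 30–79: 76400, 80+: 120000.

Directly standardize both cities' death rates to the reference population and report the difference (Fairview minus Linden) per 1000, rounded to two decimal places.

4.10

Age-specific rates per 1000 for Fairview: 1.250, 13.927, 28.191.
For Linden: 1.085, 14.918, 19.106.
Standard total = 249700; weights = 0.2135, 0.3060, 0.4806.
Fairview: 0.2135×1.250 + 0.3060×13.927 + 0.4806×28.191 = 18.0760 per 1000.
Linden: 0.2135×1.085 + 0.3060×14.918 + 0.4806×19.106 = 13.9778 per 1000.
Difference = 18.0760 − 13.9778 = 4.0982.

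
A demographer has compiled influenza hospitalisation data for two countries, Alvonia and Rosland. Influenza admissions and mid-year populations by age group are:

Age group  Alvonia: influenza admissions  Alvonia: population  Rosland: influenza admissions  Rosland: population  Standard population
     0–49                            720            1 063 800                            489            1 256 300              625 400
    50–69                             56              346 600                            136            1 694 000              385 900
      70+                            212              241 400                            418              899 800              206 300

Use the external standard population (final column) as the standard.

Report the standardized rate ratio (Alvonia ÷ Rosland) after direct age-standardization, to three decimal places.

1.801

Age-specific rates per 100 000 for Alvonia: 67.68, 16.16, 87.82.
For Rosland: 38.92, 8.03, 46.45.
Standard total = 1 217 600; weights = 0.5136, 0.3169, 0.1694.
Alvonia: 0.5136×67.68 + 0.3169×16.16 + 0.1694×87.82 = 54.7640 per 100 000.
Rosland: 0.5136×38.92 + 0.3169×8.03 + 0.1694×46.45 = 30.4079 per 100 000.
Ratio = 54.7640 ÷ 30.4079 = 1.80098.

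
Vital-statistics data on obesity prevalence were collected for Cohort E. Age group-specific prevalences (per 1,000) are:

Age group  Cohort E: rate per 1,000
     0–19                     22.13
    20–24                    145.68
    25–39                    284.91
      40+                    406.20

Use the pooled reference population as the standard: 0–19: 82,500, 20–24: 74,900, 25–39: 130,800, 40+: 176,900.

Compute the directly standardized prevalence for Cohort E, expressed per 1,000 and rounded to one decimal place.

Standard total = 465,100; weights = 0.1774, 0.1610, 0.2812, 0.3803.
Standardized rate: 0.1774×22.13 + 0.1610×145.68 + 0.2812×284.91 + 0.3803×406.20 = 262.0085 per 1,000.

262.0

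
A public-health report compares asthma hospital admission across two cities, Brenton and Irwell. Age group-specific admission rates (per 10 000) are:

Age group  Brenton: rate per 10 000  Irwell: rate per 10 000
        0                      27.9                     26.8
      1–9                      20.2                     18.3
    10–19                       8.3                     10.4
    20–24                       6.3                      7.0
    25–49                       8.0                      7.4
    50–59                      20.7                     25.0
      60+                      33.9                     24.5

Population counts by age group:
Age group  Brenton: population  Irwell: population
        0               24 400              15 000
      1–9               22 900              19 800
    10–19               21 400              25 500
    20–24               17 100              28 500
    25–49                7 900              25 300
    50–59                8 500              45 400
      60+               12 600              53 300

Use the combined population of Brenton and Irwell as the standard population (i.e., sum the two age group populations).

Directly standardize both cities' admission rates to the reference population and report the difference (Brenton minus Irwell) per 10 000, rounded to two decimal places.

Combined standard total = 327 600; weights = 0.1203, 0.1303, 0.1432, 0.1392, 0.1013, 0.1645, 0.2012.
Brenton: 0.1203×27.9 + 0.1303×20.2 + 0.1432×8.3 + 0.1392×6.3 + 0.1013×8.0 + 0.1645×20.7 + 0.2012×33.9 = 19.0894 per 10 000.
Irwell: 0.1203×26.8 + 0.1303×18.3 + 0.1432×10.4 + 0.1392×7.0 + 0.1013×7.4 + 0.1645×25.0 + 0.2012×24.5 = 17.8633 per 10 000.
Difference = 19.0894 − 17.8633 = 1.2261.

1.23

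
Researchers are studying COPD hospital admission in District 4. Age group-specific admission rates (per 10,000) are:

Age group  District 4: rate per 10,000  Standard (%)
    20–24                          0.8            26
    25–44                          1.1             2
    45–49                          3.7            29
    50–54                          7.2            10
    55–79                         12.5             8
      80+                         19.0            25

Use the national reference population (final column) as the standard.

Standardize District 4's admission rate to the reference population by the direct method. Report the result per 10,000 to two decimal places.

Standard weights: 0.26, 0.02, 0.29, 0.10, 0.08, 0.25.
Standardized rate: 0.2600×0.8 + 0.0200×1.1 + 0.2900×3.7 + 0.1000×7.2 + 0.0800×12.5 + 0.2500×19.0 = 7.7730 per 10,000.

7.77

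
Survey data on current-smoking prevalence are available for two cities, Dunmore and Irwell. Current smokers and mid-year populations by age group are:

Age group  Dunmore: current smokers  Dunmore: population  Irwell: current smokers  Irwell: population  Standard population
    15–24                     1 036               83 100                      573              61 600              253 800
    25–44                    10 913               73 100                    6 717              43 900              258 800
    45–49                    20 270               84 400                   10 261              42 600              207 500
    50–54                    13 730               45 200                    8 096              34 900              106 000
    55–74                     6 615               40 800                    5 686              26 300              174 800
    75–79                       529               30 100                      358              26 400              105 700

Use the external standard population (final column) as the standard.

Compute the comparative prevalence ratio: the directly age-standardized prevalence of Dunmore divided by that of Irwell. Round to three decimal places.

0.989

Age-specific rates per 1 000 for Dunmore: 12.467, 149.289, 240.166, 303.761, 162.132, 17.575.
For Irwell: 9.302, 153.007, 240.869, 231.977, 216.198, 13.561.
Standard total = 1 106 600; weights = 0.2294, 0.2339, 0.1875, 0.0958, 0.1580, 0.0955.
Dunmore: 0.2294×12.467 + 0.2339×149.289 + 0.1875×240.166 + 0.0958×303.761 + 0.1580×162.132 + 0.0955×17.575 = 139.1935 per 1 000.
Irwell: 0.2294×9.302 + 0.2339×153.007 + 0.1875×240.869 + 0.0958×231.977 + 0.1580×216.198 + 0.0955×13.561 = 140.7496 per 1 000.
Ratio = 139.1935 ÷ 140.7496 = 0.98894.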